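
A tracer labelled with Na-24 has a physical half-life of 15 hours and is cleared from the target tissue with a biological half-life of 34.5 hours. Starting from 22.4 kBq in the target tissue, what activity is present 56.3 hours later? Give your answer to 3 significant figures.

1/t_eff = 1/t_phys + 1/t_biol = 1/15 + 1/34.5 = 0.095652 per hour.
t_eff = 15 × 34.5 / (15 + 34.5) ≈ 10.455 hours.
Remaining = 22.4 × (1/2)^(56.3/10.455) = 22.4 × (1/2)^5.3852 ≈ 0.53596 kBq.

0.536 kBq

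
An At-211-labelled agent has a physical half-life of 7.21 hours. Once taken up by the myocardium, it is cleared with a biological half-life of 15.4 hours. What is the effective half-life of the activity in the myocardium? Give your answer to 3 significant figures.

4.91 hours

1/t_eff = 1/t_phys + 1/t_biol = 1/7.21 + 1/15.4 = 0.20363 per hour.
t_eff = 7.21 × 15.4 / (7.21 + 15.4) ≈ 4.9108 hours.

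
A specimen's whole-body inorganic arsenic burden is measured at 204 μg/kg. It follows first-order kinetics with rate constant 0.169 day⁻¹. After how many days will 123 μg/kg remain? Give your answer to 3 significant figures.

t½ = ln 2 / λ = 0.69315 / 0.169 ≈ 4.1015 days.
Fraction remaining = 123/204 ≈ 0.60294.
n = log₂(204/123) = ln(1.6585)/ln 2 ≈ 0.72991 half-lives.
t = n × t½ = 0.72991 × 4.1015 ≈ 2.9937 days.

2.99 days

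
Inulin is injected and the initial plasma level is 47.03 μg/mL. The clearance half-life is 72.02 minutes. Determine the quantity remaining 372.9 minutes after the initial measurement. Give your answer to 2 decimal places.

1.30 μg/mL

Number of half-lives: n = 372.9/72.02 ≈ 5.1777.
Remaining = 47.03 × (1/2)^5.1777 = 47.03 × 0.027628 ≈ 1.2993 μg/mL.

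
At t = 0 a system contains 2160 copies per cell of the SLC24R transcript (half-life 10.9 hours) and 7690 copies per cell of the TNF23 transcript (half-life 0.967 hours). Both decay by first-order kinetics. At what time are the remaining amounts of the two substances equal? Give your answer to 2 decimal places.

Set 2160·(1/2)^(t/10.9) = 7690·(1/2)^(t/0.967).
Taking log₂: log₂(2160/7690) = t·(1/10.9 − 1/0.967).
log₂(0.28088) = -1.832; 1/10.9 − 1/0.967 = -0.94238.
t = -1.832 / -0.94238 ≈ 1.944 hours.

1.94 hours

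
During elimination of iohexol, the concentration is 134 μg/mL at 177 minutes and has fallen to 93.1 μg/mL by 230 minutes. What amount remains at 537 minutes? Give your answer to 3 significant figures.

11.3 μg/mL

Over Δt = 230 − 177 = 53 minutes, the level fell by a factor of 134/93.1 ≈ 1.4393.
n = log₂(1.4393) ≈ 0.52538 half-lives, so t½ = 53/0.52538 ≈ 100.88 minutes.
From t = 230 to t = 537: 93.1 × (1/2)^((537−230)/100.88) ≈ 11.294 μg/mL.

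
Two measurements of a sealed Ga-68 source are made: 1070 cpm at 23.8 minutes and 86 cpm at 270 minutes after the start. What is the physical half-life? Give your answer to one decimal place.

67.7 minutes

Over Δt = 270 − 23.8 = 246.2 minutes, the level fell by a factor of 1070/86 ≈ 12.442.
n = log₂(12.442) ≈ 3.6371 half-lives, so t½ = 246.2/3.6371 ≈ 67.691 minutes.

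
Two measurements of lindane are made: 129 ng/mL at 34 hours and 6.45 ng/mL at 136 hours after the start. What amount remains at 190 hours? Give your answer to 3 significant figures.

1.32 ng/mL

Over Δt = 136 − 34 = 102 hours, the level fell by a factor of 129/6.45 ≈ 20.
n = log₂(20) ≈ 4.3219 half-lives, so t½ = 102/4.3219 ≈ 23.601 hours.
From t = 136 to t = 190: 6.45 × (1/2)^((190−136)/23.601) ≈ 1.3206 ng/mL.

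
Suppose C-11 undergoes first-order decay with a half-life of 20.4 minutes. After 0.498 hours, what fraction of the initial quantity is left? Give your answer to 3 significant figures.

0.498 hours = 29.88 minutes.
n = 29.88/20.4 ≈ 1.4647 half-lives.
Fraction remaining = (1/2)^1.4647 ≈ 0.36231.

0.362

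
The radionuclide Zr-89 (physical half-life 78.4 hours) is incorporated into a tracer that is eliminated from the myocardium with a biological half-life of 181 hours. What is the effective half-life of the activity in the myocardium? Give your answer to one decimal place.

54.7 hours

1/t_eff = 1/t_phys + 1/t_biol = 1/78.4 + 1/181 = 0.01828 per hour.
t_eff = 78.4 × 181 / (78.4 + 181) ≈ 54.705 hours.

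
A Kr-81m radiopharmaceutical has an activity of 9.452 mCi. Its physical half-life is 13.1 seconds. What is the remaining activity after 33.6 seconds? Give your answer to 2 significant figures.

1.6 mCi

Number of half-lives: n = 33.6/13.1 ≈ 2.5649.
Remaining = 9.452 × (1/2)^2.5649 = 9.452 × 0.169 ≈ 1.5974 mCi.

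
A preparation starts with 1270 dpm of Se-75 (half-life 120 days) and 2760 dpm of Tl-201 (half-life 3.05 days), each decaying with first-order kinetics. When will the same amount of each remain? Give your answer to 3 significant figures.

3.50 days

Set 1270·(1/2)^(t/120) = 2760·(1/2)^(t/3.05).
Taking log₂: log₂(1270/2760) = t·(1/120 − 1/3.05).
log₂(0.46014) = -1.1198; 1/120 − 1/3.05 = -0.31954.
t = -1.1198 / -0.31954 ≈ 3.5046 days.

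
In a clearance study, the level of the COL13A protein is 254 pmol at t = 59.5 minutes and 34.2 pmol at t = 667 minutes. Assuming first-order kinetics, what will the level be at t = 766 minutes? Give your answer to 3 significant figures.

Over Δt = 667 − 59.5 = 607.5 minutes, the level fell by a factor of 254/34.2 ≈ 7.4269.
n = log₂(7.4269) ≈ 2.8928 half-lives, so t½ = 607.5/2.8928 ≈ 210.01 minutes.
From t = 667 to t = 766: 34.2 × (1/2)^((766−667)/210.01) ≈ 24.667 pmol.

24.7 pmol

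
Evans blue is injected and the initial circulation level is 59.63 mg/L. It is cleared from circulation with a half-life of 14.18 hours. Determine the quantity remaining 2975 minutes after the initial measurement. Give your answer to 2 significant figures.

Convert the elapsed time: 2975 minutes = 49.5833 hours.
Number of half-lives: n = 49.5833/14.18 ≈ 3.4967.
Remaining = 59.63 × (1/2)^3.4967 = 59.63 × 0.08859 ≈ 5.2826 mg/L.

5.3 mg/L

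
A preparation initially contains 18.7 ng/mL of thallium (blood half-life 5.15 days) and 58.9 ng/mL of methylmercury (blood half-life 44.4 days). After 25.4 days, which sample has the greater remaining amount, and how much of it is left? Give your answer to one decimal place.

thallium: 18.7 × (1/2)^4.932 ≈ 0.61256 ng/mL.
methylmercury: 58.9 × (1/2)^0.57207 ≈ 39.619 ng/mL.
Methylmercury has more remaining, at ≈ 39.619 ng/mL.

methylmercury, 39.6 ng/mL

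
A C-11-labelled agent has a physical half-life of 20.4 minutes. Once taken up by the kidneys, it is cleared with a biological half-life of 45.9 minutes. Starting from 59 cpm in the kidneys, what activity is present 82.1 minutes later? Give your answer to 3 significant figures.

1.05 cpm

1/t_eff = 1/t_phys + 1/t_biol = 1/20.4 + 1/45.9 = 0.070806 per minute.
t_eff = 20.4 × 45.9 / (20.4 + 45.9) ≈ 14.123 minutes.
Remaining = 59 × (1/2)^(82.1/14.123) = 59 × (1/2)^5.8132 ≈ 1.0493 cpm.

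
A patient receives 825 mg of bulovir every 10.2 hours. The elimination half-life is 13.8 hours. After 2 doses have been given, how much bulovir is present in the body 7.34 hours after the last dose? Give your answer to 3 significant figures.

912 mg

The 2 doses were given 17.54, 7.34 hours ago.
Total = 825·(1/2)^(17.54/13.8) + 825·(1/2)^(7.34/13.8)
      = 341.85 + 570.61 ≈ 912.47 mg.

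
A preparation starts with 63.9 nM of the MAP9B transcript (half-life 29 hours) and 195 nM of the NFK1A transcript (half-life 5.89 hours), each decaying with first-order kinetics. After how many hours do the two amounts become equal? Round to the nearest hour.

12 hours

Set 63.9·(1/2)^(t/29) = 195·(1/2)^(t/5.89).
Taking log₂: log₂(63.9/195) = t·(1/29 − 1/5.89).
log₂(0.32769) = -1.6096; 1/29 − 1/5.89 = -0.1353.
t = -1.6096 / -0.1353 ≈ 11.897 hours.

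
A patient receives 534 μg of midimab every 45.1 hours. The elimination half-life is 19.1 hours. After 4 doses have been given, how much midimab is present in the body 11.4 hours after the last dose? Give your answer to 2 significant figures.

440 μg

The 4 doses were given 146.7, 101.6, 56.5, 11.4 hours ago.
Total = 534·(1/2)^(146.7/19.1) + 534·(1/2)^(101.6/19.1) + 534·(1/2)^(56.5/19.1) + 534·(1/2)^(11.4/19.1)
      = 2.6028 + 13.374 + 68.716 + 353.08 ≈ 437.77 μg.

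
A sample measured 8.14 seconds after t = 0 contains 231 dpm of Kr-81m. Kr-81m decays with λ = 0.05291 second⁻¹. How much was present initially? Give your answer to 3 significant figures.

355 dpm

t½ = ln 2 / λ = 0.69315 / 0.05291 ≈ 13.1 seconds.
Number of half-lives elapsed: n = 8.14/13.1 ≈ 0.62135.
A₀ = A × 2^n = 231 × 2^0.62135 = 231 × 1.5383 ≈ 355.35 dpm.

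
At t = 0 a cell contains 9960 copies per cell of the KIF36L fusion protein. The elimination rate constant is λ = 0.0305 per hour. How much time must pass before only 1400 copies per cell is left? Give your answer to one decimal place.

t½ = ln 2 / λ = 0.69315 / 0.0305 ≈ 22.726 hours.
Fraction remaining = 1400/9960 ≈ 0.14056.
n = log₂(9960/1400) = ln(7.1143)/ln 2 ≈ 2.8307 half-lives.
t = n × t½ = 2.8307 × 22.726 ≈ 64.331 hours.

64.3 hours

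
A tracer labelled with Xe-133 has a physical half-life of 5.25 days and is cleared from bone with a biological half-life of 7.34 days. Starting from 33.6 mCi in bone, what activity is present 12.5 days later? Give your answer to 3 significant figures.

1.98 mCi

1/t_eff = 1/t_phys + 1/t_biol = 1/5.25 + 1/7.34 = 0.32672 per day.
t_eff = 5.25 × 7.34 / (5.25 + 7.34) ≈ 3.0608 days.
Remaining = 33.6 × (1/2)^(12.5/3.0608) = 33.6 × (1/2)^4.0839 ≈ 1.9813 mCi.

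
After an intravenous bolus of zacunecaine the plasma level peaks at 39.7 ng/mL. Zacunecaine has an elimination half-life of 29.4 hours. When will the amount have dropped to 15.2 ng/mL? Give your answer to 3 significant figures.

Fraction remaining = 15.2/39.7 ≈ 0.38287.
n = log₂(39.7/15.2) = ln(2.6118)/ln 2 ≈ 1.3851 half-lives.
t = n × t½ = 1.3851 × 29.4 ≈ 40.721 hours.

40.7 hours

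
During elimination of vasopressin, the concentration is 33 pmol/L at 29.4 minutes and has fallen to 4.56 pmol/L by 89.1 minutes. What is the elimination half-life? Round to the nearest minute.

Over Δt = 89.1 − 29.4 = 59.7 minutes, the level fell by a factor of 33/4.56 ≈ 7.2368.
n = log₂(7.2368) ≈ 2.8554 half-lives, so t½ = 59.7/2.8554 ≈ 20.908 minutes.

21 minutes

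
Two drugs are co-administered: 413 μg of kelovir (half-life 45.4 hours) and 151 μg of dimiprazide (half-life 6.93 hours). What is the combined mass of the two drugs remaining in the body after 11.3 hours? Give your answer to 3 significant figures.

kelovir: 413 × (1/2)^(11.3/45.4) = 413 × (1/2)^0.2489 ≈ 347.56 μg.
dimiprazide: 151 × (1/2)^(11.3/6.93) = 151 × (1/2)^1.6306 ≈ 48.766 μg.
Total = 347.56 + 48.766 ≈ 396.32 μg.

396 μg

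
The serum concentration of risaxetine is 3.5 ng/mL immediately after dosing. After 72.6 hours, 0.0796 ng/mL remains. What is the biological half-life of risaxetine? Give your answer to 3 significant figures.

13.3 hours

A/A₀ = 0.0796/3.5 ≈ 0.022743.
n = log₂(43.97) ≈ 5.4584 half-lives elapsed in 72.6 hours.
t½ = 72.6/5.4584 ≈ 13.3 hours.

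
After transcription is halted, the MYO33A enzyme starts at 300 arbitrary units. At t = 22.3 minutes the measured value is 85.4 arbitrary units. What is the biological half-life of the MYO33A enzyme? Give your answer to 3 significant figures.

A/A₀ = 85.4/300 ≈ 0.28467.
n = log₂(3.5129) ≈ 1.8127 half-lives elapsed in 22.3 minutes.
t½ = 22.3/1.8127 ≈ 12.302 minutes.

12.3 minutes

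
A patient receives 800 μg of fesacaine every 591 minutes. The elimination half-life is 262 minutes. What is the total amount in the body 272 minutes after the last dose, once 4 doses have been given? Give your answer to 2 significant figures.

The 4 doses were given 2045, 1454, 863, 272 minutes ago.
Total = 800·(1/2)^(2045/262) + 800·(1/2)^(1454/262) + 800·(1/2)^(863/262) + 800·(1/2)^(272/262)
      = 3.5764 + 17.08 + 81.57 + 389.56 ≈ 491.78 μg.

490 μg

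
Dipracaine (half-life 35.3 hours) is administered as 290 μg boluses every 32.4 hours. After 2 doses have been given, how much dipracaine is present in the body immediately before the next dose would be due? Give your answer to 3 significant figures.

235 μg

The 2 doses were given 64.8, 32.4 hours ago.
Total = 290·(1/2)^(64.8/35.3) + 290·(1/2)^(32.4/35.3)
      = 81.245 + 153.5 ≈ 234.74 μg.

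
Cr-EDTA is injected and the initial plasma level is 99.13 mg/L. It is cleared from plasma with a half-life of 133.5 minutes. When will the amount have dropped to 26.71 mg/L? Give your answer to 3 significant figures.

253 minutes

Fraction remaining = 26.71/99.13 ≈ 0.26944.
n = log₂(99.13/26.71) = ln(3.7113)/ln 2 ≈ 1.8919 half-lives.
t = n × t½ = 1.8919 × 133.5 ≈ 252.57 minutes.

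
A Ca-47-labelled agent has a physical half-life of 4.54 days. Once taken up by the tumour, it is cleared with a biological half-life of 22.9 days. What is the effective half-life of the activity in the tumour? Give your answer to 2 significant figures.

1/t_eff = 1/t_phys + 1/t_biol = 1/4.54 + 1/22.9 = 0.26393 per day.
t_eff = 4.54 × 22.9 / (4.54 + 22.9) ≈ 3.7888 days.

3.8 days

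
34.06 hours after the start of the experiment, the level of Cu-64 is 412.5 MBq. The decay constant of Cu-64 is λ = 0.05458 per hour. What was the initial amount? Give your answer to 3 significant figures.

2650 MBq

t½ = ln 2 / λ = 0.69315 / 0.05458 ≈ 12.7 hours.
Number of half-lives elapsed: n = 34.06/12.7 ≈ 2.682.
A₀ = A × 2^n = 412.5 × 2^2.682 = 412.5 × 6.4173 ≈ 2647.1 MBq.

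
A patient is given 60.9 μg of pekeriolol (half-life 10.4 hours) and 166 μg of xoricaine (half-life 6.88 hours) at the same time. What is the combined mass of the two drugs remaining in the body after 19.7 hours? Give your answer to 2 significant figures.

39 μg

pekeriolol: 60.9 × (1/2)^(19.7/10.4) = 60.9 × (1/2)^1.8942 ≈ 16.383 μg.
xoricaine: 166 × (1/2)^(19.7/6.88) = 166 × (1/2)^2.8634 ≈ 22.811 μg.
Total = 16.383 + 22.811 ≈ 39.194 μg.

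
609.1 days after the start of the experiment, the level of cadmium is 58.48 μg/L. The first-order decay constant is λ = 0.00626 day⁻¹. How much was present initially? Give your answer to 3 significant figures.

t½ = ln 2 / λ = 0.69315 / 0.00626 ≈ 110.73 days.
Number of half-lives elapsed: n = 609.1/110.73 ≈ 5.5009.
A₀ = A × 2^n = 58.48 × 2^5.5009 = 58.48 × 45.285 ≈ 2648.2 μg/L.

2650 μg/L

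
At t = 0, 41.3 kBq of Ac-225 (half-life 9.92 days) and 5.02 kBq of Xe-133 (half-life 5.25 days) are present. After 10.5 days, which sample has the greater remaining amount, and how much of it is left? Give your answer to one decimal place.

Ac-225, 19.8 kBq

Ac-225: 41.3 × (1/2)^1.0585 ≈ 19.83 kBq.
Xe-133: 5.02 × (1/2)^2 ≈ 1.255 kBq.
Ac-225 has more remaining, at ≈ 19.83 kBq.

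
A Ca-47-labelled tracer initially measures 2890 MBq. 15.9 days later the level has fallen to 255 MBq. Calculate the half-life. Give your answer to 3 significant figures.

A/A₀ = 255/2890 ≈ 0.088235.
n = log₂(11.333) ≈ 3.5025 half-lives elapsed in 15.9 days.
t½ = 15.9/3.5025 ≈ 4.5396 days.

4.54 days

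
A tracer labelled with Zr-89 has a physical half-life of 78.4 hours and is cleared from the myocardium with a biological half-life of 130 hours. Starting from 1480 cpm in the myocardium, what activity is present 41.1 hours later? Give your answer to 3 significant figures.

1/t_eff = 1/t_phys + 1/t_biol = 1/78.4 + 1/130 = 0.020447 per hour.
t_eff = 78.4 × 130 / (78.4 + 130) ≈ 48.906 hours.
Remaining = 1480 × (1/2)^(41.1/48.906) = 1480 × (1/2)^0.84039 ≈ 826.57 cpm.

827 cpm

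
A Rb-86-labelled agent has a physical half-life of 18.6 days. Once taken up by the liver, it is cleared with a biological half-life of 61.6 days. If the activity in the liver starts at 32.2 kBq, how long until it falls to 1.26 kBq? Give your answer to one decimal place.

66.8 days

1/t_eff = 1/t_phys + 1/t_biol = 1/18.6 + 1/61.6 = 0.069997 per day.
t_eff = 18.6 × 61.6 / (18.6 + 61.6) ≈ 14.286 days.
n = log₂(32.2/1.26) ≈ 4.6756; t = 4.6756 × 14.286 ≈ 66.796 days.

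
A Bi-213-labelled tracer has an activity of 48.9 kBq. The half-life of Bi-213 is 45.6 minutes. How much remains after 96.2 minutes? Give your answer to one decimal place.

11.3 kBq

Number of half-lives: n = 96.2/45.6 ≈ 2.1096.
Remaining = 48.9 × (1/2)^2.1096 = 48.9 × 0.2317 ≈ 11.33 kBq.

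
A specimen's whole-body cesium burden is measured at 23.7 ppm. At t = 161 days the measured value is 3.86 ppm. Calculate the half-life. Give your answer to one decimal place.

A/A₀ = 3.86/23.7 ≈ 0.16287.
n = log₂(6.1399) ≈ 2.6182 half-lives elapsed in 161 days.
t½ = 161/2.6182 ≈ 61.492 days.

61.5 days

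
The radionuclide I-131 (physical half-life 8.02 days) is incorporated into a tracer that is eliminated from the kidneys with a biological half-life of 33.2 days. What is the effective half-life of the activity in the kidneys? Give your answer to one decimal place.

6.5 days

1/t_eff = 1/t_phys + 1/t_biol = 1/8.02 + 1/33.2 = 0.15481 per day.
t_eff = 8.02 × 33.2 / (8.02 + 33.2) ≈ 6.4596 days.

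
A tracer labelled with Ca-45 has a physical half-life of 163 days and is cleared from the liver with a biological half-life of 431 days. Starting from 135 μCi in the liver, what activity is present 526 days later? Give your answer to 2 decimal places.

1/t_eff = 1/t_phys + 1/t_biol = 1/163 + 1/431 = 0.0084552 per day.
t_eff = 163 × 431 / (163 + 431) ≈ 118.27 days.
Remaining = 135 × (1/2)^(526/118.27) = 135 × (1/2)^4.4474 ≈ 6.1877 μCi.

6.19 μCi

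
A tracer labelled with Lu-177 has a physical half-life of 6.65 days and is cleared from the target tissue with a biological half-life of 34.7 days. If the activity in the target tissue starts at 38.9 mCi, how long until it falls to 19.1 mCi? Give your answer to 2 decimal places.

5.73 days

1/t_eff = 1/t_phys + 1/t_biol = 1/6.65 + 1/34.7 = 0.17919 per day.
t_eff = 6.65 × 34.7 / (6.65 + 34.7) ≈ 5.5805 days.
n = log₂(38.9/19.1) ≈ 1.0262; t = 1.0262 × 5.5805 ≈ 5.7267 days.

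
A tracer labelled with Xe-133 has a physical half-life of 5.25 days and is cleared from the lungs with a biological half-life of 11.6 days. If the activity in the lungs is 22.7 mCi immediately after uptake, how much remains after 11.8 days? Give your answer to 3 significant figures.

2.36 mCi

1/t_eff = 1/t_phys + 1/t_biol = 1/5.25 + 1/11.6 = 0.27668 per day.
t_eff = 5.25 × 11.6 / (5.25 + 11.6) ≈ 3.6142 days.
Remaining = 22.7 × (1/2)^(11.8/3.6142) = 22.7 × (1/2)^3.2649 ≈ 2.3616 mCi.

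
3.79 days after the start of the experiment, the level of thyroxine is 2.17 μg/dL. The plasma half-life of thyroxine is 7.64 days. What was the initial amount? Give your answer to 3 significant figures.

Number of half-lives elapsed: n = 3.79/7.64 ≈ 0.49607.
A₀ = A × 2^n = 2.17 × 2^0.49607 = 2.17 × 1.4104 ≈ 3.0605 μg/dL.

3.06 μg/dL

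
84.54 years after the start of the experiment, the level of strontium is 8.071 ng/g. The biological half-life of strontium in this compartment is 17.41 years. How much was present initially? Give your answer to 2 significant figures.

Number of half-lives elapsed: n = 84.54/17.41 ≈ 4.8558.
A₀ = A × 2^n = 8.071 × 2^4.8558 = 8.071 × 28.957 ≈ 233.71 ng/g.

230 ng/g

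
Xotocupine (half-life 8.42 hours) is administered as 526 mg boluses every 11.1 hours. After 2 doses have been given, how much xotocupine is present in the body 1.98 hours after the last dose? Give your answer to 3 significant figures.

The 2 doses were given 13.08, 1.98 hours ago.
Total = 526·(1/2)^(13.08/8.42) + 526·(1/2)^(1.98/8.42)
      = 179.21 + 446.89 ≈ 626.09 mg.

626 mg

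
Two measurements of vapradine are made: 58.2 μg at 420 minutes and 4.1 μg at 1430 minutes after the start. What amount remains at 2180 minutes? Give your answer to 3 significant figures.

0.572 μg

Over Δt = 1430 − 420 = 1010 minutes, the level fell by a factor of 58.2/4.1 ≈ 14.195.
n = log₂(14.195) ≈ 3.8273 half-lives, so t½ = 1010/3.8273 ≈ 263.89 minutes.
From t = 1430 to t = 2180: 4.1 × (1/2)^((2180−1430)/263.89) ≈ 0.57179 μg.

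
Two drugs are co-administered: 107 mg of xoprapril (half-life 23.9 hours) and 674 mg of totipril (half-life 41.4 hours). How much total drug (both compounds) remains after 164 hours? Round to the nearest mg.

44 mg

xoprapril: 107 × (1/2)^(164/23.9) = 107 × (1/2)^6.8619 ≈ 0.9199 mg.
totipril: 674 × (1/2)^(164/41.4) = 674 × (1/2)^3.9614 ≈ 43.269 mg.
Total = 0.9199 + 43.269 ≈ 44.189 mg.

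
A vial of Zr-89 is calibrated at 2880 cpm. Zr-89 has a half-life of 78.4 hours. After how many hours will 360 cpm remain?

235.2 hours

360/2880 = 1/8, so 3 half-lives have elapsed.
t = 3 × 78.4 = 235.2 hours.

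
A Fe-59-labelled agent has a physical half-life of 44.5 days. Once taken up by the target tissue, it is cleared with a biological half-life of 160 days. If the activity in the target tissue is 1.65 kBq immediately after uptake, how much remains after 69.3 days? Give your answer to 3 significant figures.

1/t_eff = 1/t_phys + 1/t_biol = 1/44.5 + 1/160 = 0.028722 per day.
t_eff = 44.5 × 160 / (44.5 + 160) ≈ 34.817 days.
Remaining = 1.65 × (1/2)^(69.3/34.817) = 1.65 × (1/2)^1.9904 ≈ 0.41525 kBq.

0.415 kBq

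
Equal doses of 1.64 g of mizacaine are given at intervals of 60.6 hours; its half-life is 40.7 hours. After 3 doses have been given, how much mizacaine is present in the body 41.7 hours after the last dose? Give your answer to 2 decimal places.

1.20 g

The 3 doses were given 162.9, 102.3, 41.7 hours ago.
Total = 1.64·(1/2)^(162.9/40.7) + 1.64·(1/2)^(102.3/40.7) + 1.64·(1/2)^(41.7/40.7)
      = 0.10233 + 0.28721 + 0.80615 ≈ 1.1957 g.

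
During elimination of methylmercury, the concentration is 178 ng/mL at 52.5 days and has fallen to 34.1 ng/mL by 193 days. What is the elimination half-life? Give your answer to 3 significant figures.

58.9 days

Over Δt = 193 − 52.5 = 140.5 days, the level fell by a factor of 178/34.1 ≈ 5.2199.
n = log₂(5.2199) ≈ 2.384 half-lives, so t½ = 140.5/2.384 ≈ 58.934 days.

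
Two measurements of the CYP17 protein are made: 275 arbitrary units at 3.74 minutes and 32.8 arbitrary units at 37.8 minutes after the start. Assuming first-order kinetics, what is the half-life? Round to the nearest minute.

11 minutes

Over Δt = 37.8 − 3.74 = 34.06 minutes, the level fell by a factor of 275/32.8 ≈ 8.3841.
n = log₂(8.3841) ≈ 3.0677 half-lives, so t½ = 34.06/3.0677 ≈ 11.103 minutes.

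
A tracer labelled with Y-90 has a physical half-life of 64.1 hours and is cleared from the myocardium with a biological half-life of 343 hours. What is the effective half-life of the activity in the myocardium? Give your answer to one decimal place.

1/t_eff = 1/t_phys + 1/t_biol = 1/64.1 + 1/343 = 0.018516 per hour.
t_eff = 64.1 × 343 / (64.1 + 343) ≈ 54.007 hours.

54.0 hours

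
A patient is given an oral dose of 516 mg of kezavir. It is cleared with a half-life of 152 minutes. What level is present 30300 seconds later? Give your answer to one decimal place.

51.6 mg

Convert the elapsed time: 30300 seconds = 505 minutes.
Number of half-lives: n = 505/152 ≈ 3.3224.
Remaining = 516 × (1/2)^3.3224 = 516 × 0.099969 ≈ 51.584 mg.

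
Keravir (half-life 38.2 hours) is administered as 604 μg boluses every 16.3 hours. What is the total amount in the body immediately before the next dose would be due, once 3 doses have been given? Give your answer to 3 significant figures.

1030 μg

The 3 doses were given 48.9, 32.6, 16.3 hours ago.
Total = 604·(1/2)^(48.9/38.2) + 604·(1/2)^(32.6/38.2) + 604·(1/2)^(16.3/38.2)
      = 248.71 + 334.3 + 449.35 ≈ 1032.4 μg.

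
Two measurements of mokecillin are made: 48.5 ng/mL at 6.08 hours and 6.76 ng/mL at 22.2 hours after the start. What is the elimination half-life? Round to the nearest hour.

6 hours

Over Δt = 22.2 − 6.08 = 16.12 hours, the level fell by a factor of 48.5/6.76 ≈ 7.1746.
n = log₂(7.1746) ≈ 2.8429 half-lives, so t½ = 16.12/2.8429 ≈ 5.6703 hours.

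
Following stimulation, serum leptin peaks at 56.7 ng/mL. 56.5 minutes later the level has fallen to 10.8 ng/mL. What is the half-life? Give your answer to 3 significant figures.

A/A₀ = 10.8/56.7 ≈ 0.19048.
n = log₂(5.25) ≈ 2.3923 half-lives elapsed in 56.5 minutes.
t½ = 56.5/2.3923 ≈ 23.617 minutes.

23.6 minutes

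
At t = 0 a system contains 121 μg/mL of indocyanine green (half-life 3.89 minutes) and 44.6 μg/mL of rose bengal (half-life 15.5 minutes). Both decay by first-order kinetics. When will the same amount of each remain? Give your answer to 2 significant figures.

7.5 minutes

Set 121·(1/2)^(t/3.89) = 44.6·(1/2)^(t/15.5).
Taking log₂: log₂(121/44.6) = t·(1/3.89 − 1/15.5).
log₂(2.713) = 1.4399; 1/3.89 − 1/15.5 = 0.19255.
t = 1.4399 / 0.19255 ≈ 7.4779 minutes.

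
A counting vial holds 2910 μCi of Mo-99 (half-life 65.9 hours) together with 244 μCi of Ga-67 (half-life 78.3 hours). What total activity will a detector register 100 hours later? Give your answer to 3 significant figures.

1120 μCi

Mo-99: 2910 × (1/2)^(100/65.9) = 2910 × (1/2)^1.5175 ≈ 1016.5 μCi.
Ga-67: 244 × (1/2)^(100/78.3) = 244 × (1/2)^1.2771 ≈ 100.68 μCi.
Total = 1016.5 + 100.68 ≈ 1117.1 μCi.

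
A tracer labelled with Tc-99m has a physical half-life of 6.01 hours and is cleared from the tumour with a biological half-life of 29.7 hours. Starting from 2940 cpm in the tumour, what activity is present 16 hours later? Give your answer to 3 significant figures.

320 cpm

1/t_eff = 1/t_phys + 1/t_biol = 1/6.01 + 1/29.7 = 0.20006 per hour.
t_eff = 6.01 × 29.7 / (6.01 + 29.7) ≈ 4.9985 hours.
Remaining = 2940 × (1/2)^(16/4.9985) = 2940 × (1/2)^3.201 ≈ 319.72 cpm.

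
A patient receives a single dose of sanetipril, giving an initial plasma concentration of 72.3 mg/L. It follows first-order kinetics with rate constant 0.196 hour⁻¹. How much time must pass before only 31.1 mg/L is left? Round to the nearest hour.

4 hours

t½ = ln 2 / λ = 0.69315 / 0.196 ≈ 3.5365 hours.
Fraction remaining = 31.1/72.3 ≈ 0.43015.
n = log₂(72.3/31.1) = ln(2.3248)/ln 2 ≈ 1.2171 half-lives.
t = n × t½ = 1.2171 × 3.5365 ≈ 4.3042 hours.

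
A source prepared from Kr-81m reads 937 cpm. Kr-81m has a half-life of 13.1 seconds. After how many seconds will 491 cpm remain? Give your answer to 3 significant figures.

12.2 seconds

Fraction remaining = 491/937 ≈ 0.52401.
n = log₂(937/491) = ln(1.9084)/ln 2 ≈ 0.93233 half-lives.
t = n × t½ = 0.93233 × 13.1 ≈ 12.213 seconds.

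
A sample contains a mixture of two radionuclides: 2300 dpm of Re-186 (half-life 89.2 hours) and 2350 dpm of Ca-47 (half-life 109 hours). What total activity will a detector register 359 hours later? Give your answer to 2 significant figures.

380 dpm

Re-186: 2300 × (1/2)^(359/89.2) = 2300 × (1/2)^4.0247 ≈ 141.31 dpm.
Ca-47: 2350 × (1/2)^(359/109) = 2350 × (1/2)^3.2936 ≈ 239.66 dpm.
Total = 141.31 + 239.66 ≈ 380.98 dpm.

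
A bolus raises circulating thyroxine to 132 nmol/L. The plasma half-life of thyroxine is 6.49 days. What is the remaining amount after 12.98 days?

33 nmol/L

Elapsed time is 2 half-lives (12.98/6.49).
Each half-life halves the amount: 132 × (1/2)^2 = 132/4 = 33 nmol/L.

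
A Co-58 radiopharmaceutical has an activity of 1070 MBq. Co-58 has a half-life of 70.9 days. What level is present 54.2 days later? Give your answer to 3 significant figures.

630 MBq

Number of half-lives: n = 54.2/70.9 ≈ 0.76446.
Remaining = 1070 × (1/2)^0.76446 = 1070 × 0.58867 ≈ 629.88 MBq.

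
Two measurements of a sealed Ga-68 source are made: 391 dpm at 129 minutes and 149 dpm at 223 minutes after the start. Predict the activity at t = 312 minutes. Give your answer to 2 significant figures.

60 dpm

Over Δt = 223 − 129 = 94 minutes, the level fell by a factor of 391/149 ≈ 2.6242.
n = log₂(2.6242) ≈ 1.3919 half-lives, so t½ = 94/1.3919 ≈ 67.536 minutes.
From t = 223 to t = 312: 149 × (1/2)^((312−223)/67.536) ≈ 59.77 dpm.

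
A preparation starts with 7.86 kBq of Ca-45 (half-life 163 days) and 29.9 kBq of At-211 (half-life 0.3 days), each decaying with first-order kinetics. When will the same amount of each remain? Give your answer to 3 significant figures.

0.579 days

Set 7.86·(1/2)^(t/163) = 29.9·(1/2)^(t/0.3).
Taking log₂: log₂(7.86/29.9) = t·(1/163 − 1/0.3).
log₂(0.26288) = -1.9275; 1/163 − 1/0.3 = -3.3272.
t = -1.9275 / -3.3272 ≈ 0.57933 days.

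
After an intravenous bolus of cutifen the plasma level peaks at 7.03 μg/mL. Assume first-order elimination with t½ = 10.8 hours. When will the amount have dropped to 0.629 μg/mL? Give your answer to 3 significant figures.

Fraction remaining = 0.629/7.03 ≈ 0.089474.
n = log₂(7.03/0.629) = ln(11.176)/ln 2 ≈ 3.4824 half-lives.
t = n × t½ = 3.4824 × 10.8 ≈ 37.61 hours.

37.6 hours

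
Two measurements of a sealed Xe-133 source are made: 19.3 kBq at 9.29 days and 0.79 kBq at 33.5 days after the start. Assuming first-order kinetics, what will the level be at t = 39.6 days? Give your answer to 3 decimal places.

Over Δt = 33.5 − 9.29 = 24.21 days, the level fell by a factor of 19.3/0.79 ≈ 24.43.
n = log₂(24.43) ≈ 4.6106 half-lives, so t½ = 24.21/4.6106 ≈ 5.2509 days.
From t = 33.5 to t = 39.6: 0.79 × (1/2)^((39.6−33.5)/5.2509) ≈ 0.35312 kBq.

0.353 kBq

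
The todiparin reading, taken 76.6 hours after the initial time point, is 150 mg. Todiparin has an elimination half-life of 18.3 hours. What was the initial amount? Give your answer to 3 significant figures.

2730 mg

Number of half-lives elapsed: n = 76.6/18.3 ≈ 4.1858.
A₀ = A × 2^n = 150 × 2^4.1858 = 150 × 18.199 ≈ 2729.9 mg.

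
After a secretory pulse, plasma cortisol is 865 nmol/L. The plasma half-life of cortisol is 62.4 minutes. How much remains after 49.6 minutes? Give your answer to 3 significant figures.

Number of half-lives: n = 49.6/62.4 ≈ 0.79487.
Remaining = 865 × (1/2)^0.79487 = 865 × 0.57639 ≈ 498.58 nmol/L.

499 nmol/L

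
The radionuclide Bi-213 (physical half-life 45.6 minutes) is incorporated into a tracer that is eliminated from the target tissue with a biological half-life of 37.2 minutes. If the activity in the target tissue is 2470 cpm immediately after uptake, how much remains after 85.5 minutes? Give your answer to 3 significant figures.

1/t_eff = 1/t_phys + 1/t_biol = 1/45.6 + 1/37.2 = 0.048812 per minute.
t_eff = 45.6 × 37.2 / (45.6 + 37.2) ≈ 20.487 minutes.
Remaining = 2470 × (1/2)^(85.5/20.487) = 2470 × (1/2)^4.1734 ≈ 136.89 cpm.

137 cpm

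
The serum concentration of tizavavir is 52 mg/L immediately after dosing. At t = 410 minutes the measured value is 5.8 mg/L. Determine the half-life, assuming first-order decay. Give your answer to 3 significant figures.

130 minutes

A/A₀ = 5.8/52 ≈ 0.11154.
n = log₂(8.9655) ≈ 3.1644 half-lives elapsed in 410 minutes.
t½ = 410/3.1644 ≈ 129.57 minutes.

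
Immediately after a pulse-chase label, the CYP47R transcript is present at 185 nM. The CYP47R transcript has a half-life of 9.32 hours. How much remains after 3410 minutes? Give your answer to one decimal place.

Convert the elapsed time: 3410 minutes = 56.8333 hours.
Number of half-lives: n = 56.8333/9.32 ≈ 6.098.
Remaining = 185 × (1/2)^6.098 = 185 × 0.014599 ≈ 2.7008 nM.

2.7 nM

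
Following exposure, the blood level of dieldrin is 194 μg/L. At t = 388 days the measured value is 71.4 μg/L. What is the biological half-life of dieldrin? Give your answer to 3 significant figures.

A/A₀ = 71.4/194 ≈ 0.36804.
n = log₂(2.7171) ≈ 1.4421 half-lives elapsed in 388 days.
t½ = 388/1.4421 ≈ 269.06 days.

269 days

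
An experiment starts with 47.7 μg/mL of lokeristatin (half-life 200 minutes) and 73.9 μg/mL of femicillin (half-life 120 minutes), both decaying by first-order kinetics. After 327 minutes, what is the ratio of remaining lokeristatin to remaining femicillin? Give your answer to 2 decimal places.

lokeristatin: 47.7 × (1/2)^(327/200) = 47.7 × (1/2)^1.635 ≈ 15.358 μg/mL.
femicillin: 73.9 × (1/2)^(327/120) = 73.9 × (1/2)^2.725 ≈ 11.177 μg/mL.
Ratio ≈ 15.358 / 11.177 ≈ 1.374.

1.37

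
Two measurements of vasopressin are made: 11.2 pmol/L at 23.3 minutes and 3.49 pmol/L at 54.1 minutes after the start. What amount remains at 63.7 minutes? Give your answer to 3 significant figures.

2.43 pmol/L

Over Δt = 54.1 − 23.3 = 30.8 minutes, the level fell by a factor of 11.2/3.49 ≈ 3.2092.
n = log₂(3.2092) ≈ 1.6822 half-lives, so t½ = 30.8/1.6822 ≈ 18.309 minutes.
From t = 54.1 to t = 63.7: 3.49 × (1/2)^((63.7−54.1)/18.309) ≈ 2.4265 pmol/L.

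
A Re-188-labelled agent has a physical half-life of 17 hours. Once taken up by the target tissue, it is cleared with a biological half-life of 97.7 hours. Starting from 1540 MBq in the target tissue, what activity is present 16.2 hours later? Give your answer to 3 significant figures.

1/t_eff = 1/t_phys + 1/t_biol = 1/17 + 1/97.7 = 0.069059 per hour.
t_eff = 17 × 97.7 / (17 + 97.7) ≈ 14.48 hours.
Remaining = 1540 × (1/2)^(16.2/14.48) = 1540 × (1/2)^1.1188 ≈ 709.16 MBq.

709 MBq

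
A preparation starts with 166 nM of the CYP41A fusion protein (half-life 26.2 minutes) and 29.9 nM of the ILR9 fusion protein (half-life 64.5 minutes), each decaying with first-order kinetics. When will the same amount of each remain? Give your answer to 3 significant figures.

Set 166·(1/2)^(t/26.2) = 29.9·(1/2)^(t/64.5).
Taking log₂: log₂(166/29.9) = t·(1/26.2 − 1/64.5).
log₂(5.5518) = 2.473; 1/26.2 − 1/64.5 = 0.022664.
t = 2.473 / 0.022664 ≈ 109.11 minutes.

109 minutes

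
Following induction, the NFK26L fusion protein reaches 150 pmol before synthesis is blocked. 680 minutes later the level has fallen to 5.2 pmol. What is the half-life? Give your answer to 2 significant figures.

140 minutes

A/A₀ = 5.2/150 ≈ 0.034667.
n = log₂(28.846) ≈ 4.8503 half-lives elapsed in 680 minutes.
t½ = 680/4.8503 ≈ 140.2 minutes.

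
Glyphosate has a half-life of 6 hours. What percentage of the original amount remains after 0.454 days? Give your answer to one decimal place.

0.454 days = 10.896 hours.
n = 10.896/6 ≈ 1.816 half-lives.
Fraction remaining = (1/2)^1.816 ≈ 0.28401, i.e. 28.401%.

28.4%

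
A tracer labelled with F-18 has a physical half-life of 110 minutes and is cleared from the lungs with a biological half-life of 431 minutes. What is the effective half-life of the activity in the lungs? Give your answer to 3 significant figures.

1/t_eff = 1/t_phys + 1/t_biol = 1/110 + 1/431 = 0.011411 per minute.
t_eff = 110 × 431 / (110 + 431) ≈ 87.634 minutes.

87.6 minutes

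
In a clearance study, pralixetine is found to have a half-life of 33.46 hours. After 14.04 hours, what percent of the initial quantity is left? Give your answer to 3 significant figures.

n = 14.04/33.46 ≈ 0.41961 half-lives.
Fraction remaining = (1/2)^0.41961 ≈ 0.74763, i.e. 74.763%.

74.8%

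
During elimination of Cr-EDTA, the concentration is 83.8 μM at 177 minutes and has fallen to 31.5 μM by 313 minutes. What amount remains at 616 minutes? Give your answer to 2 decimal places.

Over Δt = 313 − 177 = 136 minutes, the level fell by a factor of 83.8/31.5 ≈ 2.6603.
n = log₂(2.6603) ≈ 1.4116 half-lives, so t½ = 136/1.4116 ≈ 96.345 minutes.
From t = 313 to t = 616: 31.5 × (1/2)^((616−313)/96.345) ≈ 3.5611 μM.

3.56 μM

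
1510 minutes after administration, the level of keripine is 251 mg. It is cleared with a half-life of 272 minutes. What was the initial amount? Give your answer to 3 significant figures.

Number of half-lives elapsed: n = 1510/272 ≈ 5.5515.
A₀ = A × 2^n = 251 × 2^5.5515 = 251 × 46.899 ≈ 11772 mg.

11800 mg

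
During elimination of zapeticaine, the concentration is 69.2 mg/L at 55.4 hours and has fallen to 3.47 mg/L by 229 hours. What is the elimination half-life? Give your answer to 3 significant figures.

40.2 hours

Over Δt = 229 − 55.4 = 173.6 hours, the level fell by a factor of 69.2/3.47 ≈ 19.942.
n = log₂(19.942) ≈ 4.3178 half-lives, so t½ = 173.6/4.3178 ≈ 40.206 hours.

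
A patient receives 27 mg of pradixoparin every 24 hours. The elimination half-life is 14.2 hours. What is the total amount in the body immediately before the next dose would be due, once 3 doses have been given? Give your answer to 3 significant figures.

The 3 doses were given 72, 48, 24 hours ago.
Total = 27·(1/2)^(72/14.2) + 27·(1/2)^(48/14.2) + 27·(1/2)^(24/14.2)
      = 0.80355 + 2.593 + 8.3672 ≈ 11.764 mg.

11.8 mg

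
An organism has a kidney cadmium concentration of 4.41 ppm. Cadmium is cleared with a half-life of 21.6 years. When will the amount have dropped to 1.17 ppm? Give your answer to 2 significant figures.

Fraction remaining = 1.17/4.41 ≈ 0.26531.
n = log₂(4.41/1.17) = ln(3.7692)/ln 2 ≈ 1.9143 half-lives.
t = n × t½ = 1.9143 × 21.6 ≈ 41.348 years.

41 years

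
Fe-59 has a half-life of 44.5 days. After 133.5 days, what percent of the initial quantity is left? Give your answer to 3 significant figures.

12.5%

n = 133.5/44.5 ≈ 3 half-lives.
Fraction remaining = (1/2)^3 ≈ 0.125, i.e. 12.5%.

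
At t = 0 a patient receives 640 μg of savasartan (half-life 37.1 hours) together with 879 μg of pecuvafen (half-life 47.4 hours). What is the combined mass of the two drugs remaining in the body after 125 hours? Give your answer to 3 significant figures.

savasartan: 640 × (1/2)^(125/37.1) = 640 × (1/2)^3.3693 ≈ 61.934 μg.
pecuvafen: 879 × (1/2)^(125/47.4) = 879 × (1/2)^2.6371 ≈ 141.3 μg.
Total = 61.934 + 141.3 ≈ 203.23 μg.

203 μg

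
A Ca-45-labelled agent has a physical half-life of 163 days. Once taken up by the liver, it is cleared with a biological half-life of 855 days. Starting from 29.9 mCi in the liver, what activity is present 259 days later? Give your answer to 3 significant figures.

8.06 mCi

1/t_eff = 1/t_phys + 1/t_biol = 1/163 + 1/855 = 0.0073046 per day.
t_eff = 163 × 855 / (163 + 855) ≈ 136.9 days.
Remaining = 29.9 × (1/2)^(259/136.9) = 29.9 × (1/2)^1.8919 ≈ 8.0567 mCi.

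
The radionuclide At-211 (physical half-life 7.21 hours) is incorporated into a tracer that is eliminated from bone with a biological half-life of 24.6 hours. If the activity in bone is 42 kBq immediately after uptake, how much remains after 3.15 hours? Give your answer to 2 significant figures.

28 kBq

1/t_eff = 1/t_phys + 1/t_biol = 1/7.21 + 1/24.6 = 0.17935 per hour.
t_eff = 7.21 × 24.6 / (7.21 + 24.6) ≈ 5.5758 hours.
Remaining = 42 × (1/2)^(3.15/5.5758) = 42 × (1/2)^0.56494 ≈ 28.391 kBq.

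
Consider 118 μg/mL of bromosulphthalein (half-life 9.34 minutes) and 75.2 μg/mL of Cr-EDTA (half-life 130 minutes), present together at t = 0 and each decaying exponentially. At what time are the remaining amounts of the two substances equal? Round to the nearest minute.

Set 118·(1/2)^(t/9.34) = 75.2·(1/2)^(t/130).
Taking log₂: log₂(118/75.2) = t·(1/9.34 − 1/130).
log₂(1.5691) = 0.64998; 1/9.34 − 1/130 = 0.099374.
t = 0.64998 / 0.099374 ≈ 6.5408 minutes.

7 minutes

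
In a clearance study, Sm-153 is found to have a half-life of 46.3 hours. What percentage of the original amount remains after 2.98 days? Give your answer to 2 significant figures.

2.98 days = 71.52 hours.
n = 71.52/46.3 ≈ 1.5447 half-lives.
Fraction remaining = (1/2)^1.5447 ≈ 0.34276, i.e. 34.276%.

34%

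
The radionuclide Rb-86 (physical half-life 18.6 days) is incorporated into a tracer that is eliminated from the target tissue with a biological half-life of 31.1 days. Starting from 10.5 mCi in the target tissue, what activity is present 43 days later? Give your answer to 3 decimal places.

0.811 mCi

1/t_eff = 1/t_phys + 1/t_biol = 1/18.6 + 1/31.1 = 0.085918 per day.
t_eff = 18.6 × 31.1 / (18.6 + 31.1) ≈ 11.639 days.
Remaining = 10.5 × (1/2)^(43/11.639) = 10.5 × (1/2)^3.6945 ≈ 0.81104 mCi.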